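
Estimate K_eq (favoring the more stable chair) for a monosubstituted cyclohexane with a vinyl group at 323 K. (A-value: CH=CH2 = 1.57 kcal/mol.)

One chair has the vinyl group axial (E = 1.57 kcal/mol) and the other has it equatorial (E = 0).
ΔG = 1.57 kcal/mol between the two chairs.
K = exp(ΔG/RT) with R = 1.987×10⁻³ kcal mol⁻¹ K⁻¹ and T = 323 K gives K ≈ 11.5.

K ≈ 11.5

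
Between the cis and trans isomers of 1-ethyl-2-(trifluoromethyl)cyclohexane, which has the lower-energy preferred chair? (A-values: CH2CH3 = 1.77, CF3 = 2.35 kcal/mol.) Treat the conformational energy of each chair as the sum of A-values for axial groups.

At 1,2 positions (parity opposite): cis → (a,e or e,a); trans → (e,e or a,a).
Best chair for cis: E = 1.77 kcal/mol; best chair for trans: E = 0.00 kcal/mol.
The trans isomer is lower by 1.77 kcal/mol.

trans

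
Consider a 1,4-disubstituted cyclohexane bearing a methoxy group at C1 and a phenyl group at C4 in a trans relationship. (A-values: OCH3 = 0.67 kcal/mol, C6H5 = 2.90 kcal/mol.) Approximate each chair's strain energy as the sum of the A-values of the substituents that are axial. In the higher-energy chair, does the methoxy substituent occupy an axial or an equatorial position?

axial

C1 and C4 have opposite parity, so for the trans isomer the two substituents are e,e in one chair and a,a in the other.
Chair I (methoxy axial, phenyl axial): E = 3.57 kcal/mol.
Chair II (methoxy equatorial, phenyl equatorial): E = 0.00 kcal/mol.
Chair I is the less stable (higher-energy) conformer, and in that chair the methoxy group is axial.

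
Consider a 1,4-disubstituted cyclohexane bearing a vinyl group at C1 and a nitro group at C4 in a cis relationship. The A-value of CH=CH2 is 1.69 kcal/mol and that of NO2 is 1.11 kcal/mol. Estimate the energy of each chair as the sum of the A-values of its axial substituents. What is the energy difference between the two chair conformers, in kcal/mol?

C1 and C4 have opposite parity, so for the cis isomer the two substituents are one axial and one equatorial in each chair.
Chair I (vinyl axial, nitro equatorial): E = 1.69 kcal/mol.
Chair II (vinyl equatorial, nitro axial): E = 1.11 kcal/mol.
ΔE = 1.69 − 1.11 = 0.58 kcal/mol; chair II is more stable.

0.58 kcal/mol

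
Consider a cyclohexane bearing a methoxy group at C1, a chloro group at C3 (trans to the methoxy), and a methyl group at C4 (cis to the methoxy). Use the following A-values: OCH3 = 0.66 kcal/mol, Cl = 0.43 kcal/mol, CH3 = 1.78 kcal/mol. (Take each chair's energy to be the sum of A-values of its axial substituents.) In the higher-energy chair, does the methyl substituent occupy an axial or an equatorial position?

Chair I (methoxy axial, chloro equatorial, methyl equatorial): E = 0.66 kcal/mol.
Chair II (methoxy equatorial, chloro axial, methyl axial): E = 2.21 kcal/mol.
Chair II is the less stable (higher-energy) conformer, and in that chair the methyl group is axial.

axial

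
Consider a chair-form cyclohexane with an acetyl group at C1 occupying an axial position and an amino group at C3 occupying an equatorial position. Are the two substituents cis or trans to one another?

trans

C1 and C3 have the same parity, so their axial bonds point in the same direction.
With same-parity carbons, two substituents on the same face are both axial or both equatorial; opposite faces give one of each.
Here the groups are axial/equatorial → opposite face → trans.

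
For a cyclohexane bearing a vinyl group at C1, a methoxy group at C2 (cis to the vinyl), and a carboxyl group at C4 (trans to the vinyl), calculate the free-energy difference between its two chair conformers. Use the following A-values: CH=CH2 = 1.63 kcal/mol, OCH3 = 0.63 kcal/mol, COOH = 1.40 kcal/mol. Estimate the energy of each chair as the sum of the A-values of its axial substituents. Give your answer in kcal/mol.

2.40 kcal/mol

Chair I (vinyl axial, methoxy equatorial, carboxyl axial): E = 3.03 kcal/mol.
Chair II (vinyl equatorial, methoxy axial, carboxyl equatorial): E = 0.63 kcal/mol.
ΔE = 3.03 − 0.63 = 2.40 kcal/mol; chair II is more stable.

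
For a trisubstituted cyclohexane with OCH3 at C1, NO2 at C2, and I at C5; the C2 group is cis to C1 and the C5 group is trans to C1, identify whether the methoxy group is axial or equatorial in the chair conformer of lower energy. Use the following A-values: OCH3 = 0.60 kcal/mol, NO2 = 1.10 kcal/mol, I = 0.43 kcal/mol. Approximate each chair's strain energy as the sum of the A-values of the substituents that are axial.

Chair I (methoxy axial, nitro equatorial, iodo equatorial): E = 0.60 kcal/mol.
Chair II (methoxy equatorial, nitro axial, iodo axial): E = 1.53 kcal/mol.
Chair I is the more stable (lower-energy) conformer, and in that chair the methoxy group is axial.

axial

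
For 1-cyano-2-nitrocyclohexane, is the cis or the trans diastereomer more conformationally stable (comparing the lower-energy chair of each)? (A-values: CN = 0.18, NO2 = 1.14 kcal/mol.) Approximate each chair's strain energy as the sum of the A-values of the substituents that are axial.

At 1,2 positions (parity opposite): cis → (a,e or e,a); trans → (e,e or a,a).
Best chair for cis: E = 0.18 kcal/mol; best chair for trans: E = 0.00 kcal/mol.
The trans isomer is lower by 0.18 kcal/mol.

trans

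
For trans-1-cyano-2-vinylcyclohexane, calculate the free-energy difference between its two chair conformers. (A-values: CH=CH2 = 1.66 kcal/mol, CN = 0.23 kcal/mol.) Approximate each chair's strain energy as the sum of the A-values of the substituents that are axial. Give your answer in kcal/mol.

1.89 kcal/mol

C1 and C2 have opposite parity, so for the trans isomer the two substituents are e,e in one chair and a,a in the other.
Chair I (vinyl axial, cyano axial): E = 1.89 kcal/mol.
Chair II (vinyl equatorial, cyano equatorial): E = 0.00 kcal/mol.
ΔE = 1.89 − 0.00 = 1.89 kcal/mol; chair II is more stable.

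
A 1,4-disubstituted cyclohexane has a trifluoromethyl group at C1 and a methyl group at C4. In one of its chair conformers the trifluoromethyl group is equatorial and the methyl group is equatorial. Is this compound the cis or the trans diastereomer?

trans

C1 and C4 have opposite parity, so their axial bonds point in opposite directions.
With opposite-parity carbons, two substituents on the same face are one axial and one equatorial; opposite faces give both axial or both equatorial.
Here the groups are equatorial/equatorial → opposite face → trans.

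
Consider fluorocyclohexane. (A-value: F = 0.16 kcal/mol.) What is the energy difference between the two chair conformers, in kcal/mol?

A monosubstituted cyclohexane has one chair with the fluoro group axial (E = A = 0.16 kcal/mol) and one with it equatorial (E = 0).
ΔE = 0.16 − 0 = 0.16 kcal/mol.

0.16 kcal/mol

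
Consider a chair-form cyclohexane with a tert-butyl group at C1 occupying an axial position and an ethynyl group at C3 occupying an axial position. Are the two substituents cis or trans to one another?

C1 and C3 have the same parity, so their axial bonds point in the same direction.
With same-parity carbons, two substituents on the same face are both axial or both equatorial; opposite faces give one of each.
Here the groups are axial/axial → same face → cis.

cis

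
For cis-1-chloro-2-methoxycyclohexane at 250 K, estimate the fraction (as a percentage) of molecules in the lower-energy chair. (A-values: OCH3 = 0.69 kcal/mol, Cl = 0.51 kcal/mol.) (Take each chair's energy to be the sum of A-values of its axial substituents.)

59.0%

C1 and C2 have opposite parity, so for the cis isomer the two substituents are one axial and one equatorial in each chair.
Chair I (methoxy axial, chloro equatorial): E = 0.69 kcal/mol; chair II (methoxy equatorial, chloro axial): E = 0.51 kcal/mol.
ΔG = 0.18 kcal/mol between the two chairs.
K = exp(ΔG/RT) with R = 1.987×10⁻³ kcal mol⁻¹ K⁻¹ and T = 250 K gives K ≈ 1.44.
Fraction in the lower-energy chair = K/(K+1) = 59.0%.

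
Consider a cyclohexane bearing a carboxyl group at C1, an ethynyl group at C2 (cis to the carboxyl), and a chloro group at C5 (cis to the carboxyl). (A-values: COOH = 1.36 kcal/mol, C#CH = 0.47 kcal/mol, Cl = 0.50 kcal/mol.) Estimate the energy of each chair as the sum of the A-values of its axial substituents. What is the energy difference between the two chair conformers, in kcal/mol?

1.39 kcal/mol

Chair I (carboxyl axial, ethynyl equatorial, chloro axial): E = 1.86 kcal/mol.
Chair II (carboxyl equatorial, ethynyl axial, chloro equatorial): E = 0.47 kcal/mol.
ΔE = 1.86 − 0.47 = 1.39 kcal/mol; chair II is more stable.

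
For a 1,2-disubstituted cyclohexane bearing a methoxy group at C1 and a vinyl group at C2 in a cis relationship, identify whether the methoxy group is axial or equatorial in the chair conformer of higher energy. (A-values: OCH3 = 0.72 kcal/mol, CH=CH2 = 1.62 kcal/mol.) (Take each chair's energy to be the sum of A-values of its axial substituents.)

C1 and C2 have opposite parity, so for the cis isomer the two substituents are one axial and one equatorial in each chair.
Chair I (methoxy axial, vinyl equatorial): E = 0.72 kcal/mol.
Chair II (methoxy equatorial, vinyl axial): E = 1.62 kcal/mol.
Chair II is the less stable (higher-energy) conformer, and in that chair the methoxy group is equatorial.

equatorial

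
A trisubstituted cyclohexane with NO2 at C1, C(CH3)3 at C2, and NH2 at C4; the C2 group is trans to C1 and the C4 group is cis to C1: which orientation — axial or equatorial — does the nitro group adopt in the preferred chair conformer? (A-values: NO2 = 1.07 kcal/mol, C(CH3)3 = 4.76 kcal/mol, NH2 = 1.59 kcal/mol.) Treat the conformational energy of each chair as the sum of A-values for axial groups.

equatorial

Chair I (nitro axial, tert-butyl axial, amino equatorial): E = 5.83 kcal/mol.
Chair II (nitro equatorial, tert-butyl equatorial, amino axial): E = 1.59 kcal/mol.
Chair II is the more stable (lower-energy) conformer, and in that chair the nitro group is equatorial.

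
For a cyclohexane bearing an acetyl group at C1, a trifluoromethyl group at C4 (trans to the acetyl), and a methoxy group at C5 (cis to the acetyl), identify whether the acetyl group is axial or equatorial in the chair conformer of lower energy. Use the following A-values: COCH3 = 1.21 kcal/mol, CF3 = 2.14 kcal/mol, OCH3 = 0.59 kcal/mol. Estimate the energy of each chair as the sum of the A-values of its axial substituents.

equatorial

Chair I (acetyl axial, trifluoromethyl axial, methoxy axial): E = 3.94 kcal/mol.
Chair II (acetyl equatorial, trifluoromethyl equatorial, methoxy equatorial): E = 0.00 kcal/mol.
Chair II is the more stable (lower-energy) conformer, and in that chair the acetyl group is equatorial.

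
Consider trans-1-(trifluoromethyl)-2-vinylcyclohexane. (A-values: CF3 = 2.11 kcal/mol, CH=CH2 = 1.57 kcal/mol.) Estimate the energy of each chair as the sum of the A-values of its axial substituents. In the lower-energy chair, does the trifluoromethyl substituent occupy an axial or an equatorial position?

C1 and C2 have opposite parity, so for the trans isomer the two substituents are e,e in one chair and a,a in the other.
Chair I (trifluoromethyl axial, vinyl axial): E = 3.68 kcal/mol.
Chair II (trifluoromethyl equatorial, vinyl equatorial): E = 0.00 kcal/mol.
Chair II is the more stable (lower-energy) conformer, and in that chair the trifluoromethyl group is equatorial.

equatorial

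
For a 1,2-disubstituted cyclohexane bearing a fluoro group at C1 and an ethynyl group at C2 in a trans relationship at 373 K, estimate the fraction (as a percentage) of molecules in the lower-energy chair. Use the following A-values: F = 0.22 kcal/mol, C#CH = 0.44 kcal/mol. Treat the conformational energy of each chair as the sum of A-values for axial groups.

C1 and C2 have opposite parity, so for the trans isomer the two substituents are e,e in one chair and a,a in the other.
Chair I (fluoro axial, ethynyl axial): E = 0.66 kcal/mol; chair II (fluoro equatorial, ethynyl equatorial): E = 0.00 kcal/mol.
ΔG = 0.66 kcal/mol between the two chairs.
K = exp(ΔG/RT) with R = 1.987×10⁻³ kcal mol⁻¹ K⁻¹ and T = 373 K gives K ≈ 2.44.
Fraction in the lower-energy chair = K/(K+1) = 70.9%.

70.9%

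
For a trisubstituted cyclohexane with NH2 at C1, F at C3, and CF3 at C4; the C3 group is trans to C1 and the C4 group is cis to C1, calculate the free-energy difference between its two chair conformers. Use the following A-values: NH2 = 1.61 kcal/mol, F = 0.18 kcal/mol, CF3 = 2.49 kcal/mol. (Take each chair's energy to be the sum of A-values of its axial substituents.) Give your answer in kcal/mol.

1.06 kcal/mol

Chair I (amino axial, fluoro equatorial, trifluoromethyl equatorial): E = 1.61 kcal/mol.
Chair II (amino equatorial, fluoro axial, trifluoromethyl axial): E = 2.67 kcal/mol.
ΔE = 2.67 − 1.61 = 1.06 kcal/mol; chair I is more stable.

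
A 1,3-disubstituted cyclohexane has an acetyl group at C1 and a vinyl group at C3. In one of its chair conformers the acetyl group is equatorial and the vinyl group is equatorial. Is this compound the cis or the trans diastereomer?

cis

C1 and C3 have the same parity, so their axial bonds point in the same direction.
With same-parity carbons, two substituents on the same face are both axial or both equatorial; opposite faces give one of each.
Here the groups are equatorial/equatorial → same face → cis.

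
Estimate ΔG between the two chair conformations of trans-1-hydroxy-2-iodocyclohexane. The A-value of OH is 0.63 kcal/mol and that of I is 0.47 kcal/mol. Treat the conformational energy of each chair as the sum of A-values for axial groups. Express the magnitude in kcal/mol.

1.10 kcal/mol

C1 and C2 have opposite parity, so for the trans isomer the two substituents are e,e in one chair and a,a in the other.
Chair I (hydroxyl axial, iodo axial): E = 1.10 kcal/mol.
Chair II (hydroxyl equatorial, iodo equatorial): E = 0.00 kcal/mol.
ΔE = 1.10 − 0.00 = 1.10 kcal/mol; chair II is more stable.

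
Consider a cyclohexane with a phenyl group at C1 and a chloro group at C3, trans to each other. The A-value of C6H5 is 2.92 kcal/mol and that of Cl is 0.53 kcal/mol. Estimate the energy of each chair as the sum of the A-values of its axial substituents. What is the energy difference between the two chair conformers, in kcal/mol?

C1 and C3 have the same parity, so for the trans isomer the two substituents are one axial and one equatorial in each chair.
Chair I (phenyl axial, chloro equatorial): E = 2.92 kcal/mol.
Chair II (phenyl equatorial, chloro axial): E = 0.53 kcal/mol.
ΔE = 2.92 − 0.53 = 2.39 kcal/mol; chair II is more stable.

2.39 kcal/mol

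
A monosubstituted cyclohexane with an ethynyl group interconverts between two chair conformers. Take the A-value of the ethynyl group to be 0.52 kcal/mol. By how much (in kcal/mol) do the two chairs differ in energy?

0.52 kcal/mol

A monosubstituted cyclohexane has one chair with the ethynyl group axial (E = A = 0.52 kcal/mol) and one with it equatorial (E = 0).
ΔE = 0.52 − 0 = 0.52 kcal/mol.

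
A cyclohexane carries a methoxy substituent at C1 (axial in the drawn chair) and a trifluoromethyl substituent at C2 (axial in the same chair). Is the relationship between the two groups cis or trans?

trans

C1 and C2 have opposite parity, so their axial bonds point in opposite directions.
With opposite-parity carbons, two substituents on the same face are one axial and one equatorial; opposite faces give both axial or both equatorial.
Here the groups are axial/axial → opposite face → trans.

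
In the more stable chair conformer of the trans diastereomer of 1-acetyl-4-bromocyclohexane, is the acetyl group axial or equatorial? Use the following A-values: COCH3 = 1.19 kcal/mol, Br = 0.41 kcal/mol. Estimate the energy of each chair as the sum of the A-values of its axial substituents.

C1 and C4 have opposite parity, so for the trans isomer the two substituents are e,e in one chair and a,a in the other.
Chair I (acetyl axial, bromo axial): E = 1.60 kcal/mol.
Chair II (acetyl equatorial, bromo equatorial): E = 0.00 kcal/mol.
Chair II is the more stable (lower-energy) conformer, and in that chair the acetyl group is equatorial.

equatorial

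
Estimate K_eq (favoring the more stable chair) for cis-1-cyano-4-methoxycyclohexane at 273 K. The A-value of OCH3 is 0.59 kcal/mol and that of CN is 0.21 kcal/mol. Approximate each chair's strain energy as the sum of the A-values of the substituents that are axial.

C1 and C4 have opposite parity, so for the cis isomer the two substituents are one axial and one equatorial in each chair.
Chair I (methoxy axial, cyano equatorial): E = 0.59 kcal/mol; chair II (methoxy equatorial, cyano axial): E = 0.21 kcal/mol.
ΔG = 0.38 kcal/mol between the two chairs.
K = exp(ΔG/RT) with R = 1.987×10⁻³ kcal mol⁻¹ K⁻¹ and T = 273 K gives K ≈ 2.01.

K ≈ 2.01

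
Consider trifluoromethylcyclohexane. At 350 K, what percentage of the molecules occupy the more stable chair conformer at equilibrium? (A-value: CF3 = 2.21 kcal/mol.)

96.0%

One chair has the trifluoromethyl group axial (E = 2.21 kcal/mol) and the other has it equatorial (E = 0).
ΔG = 2.21 kcal/mol between the two chairs.
K = exp(ΔG/RT) with R = 1.987×10⁻³ kcal mol⁻¹ K⁻¹ and T = 350 K gives K ≈ 24.
Fraction in the lower-energy chair = K/(K+1) = 96.0%.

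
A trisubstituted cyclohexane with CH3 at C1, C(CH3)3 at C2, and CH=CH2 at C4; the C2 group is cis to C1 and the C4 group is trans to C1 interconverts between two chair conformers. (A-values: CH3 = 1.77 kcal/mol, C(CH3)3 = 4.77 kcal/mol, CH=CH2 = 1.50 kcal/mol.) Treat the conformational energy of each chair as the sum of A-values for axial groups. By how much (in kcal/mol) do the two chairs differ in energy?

1.50 kcal/mol

Chair I (methyl axial, tert-butyl equatorial, vinyl axial): E = 3.27 kcal/mol.
Chair II (methyl equatorial, tert-butyl axial, vinyl equatorial): E = 4.77 kcal/mol.
ΔE = 4.77 − 3.27 = 1.50 kcal/mol; chair I is more stable.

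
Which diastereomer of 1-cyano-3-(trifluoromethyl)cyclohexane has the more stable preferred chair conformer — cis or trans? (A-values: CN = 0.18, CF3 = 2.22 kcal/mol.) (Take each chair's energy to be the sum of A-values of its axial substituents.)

cis

At 1,3 positions (parity same): cis → (e,e or a,a); trans → (a,e or e,a).
Best chair for cis: E = 0.00 kcal/mol; best chair for trans: E = 0.18 kcal/mol.
The cis isomer is lower by 0.18 kcal/mol.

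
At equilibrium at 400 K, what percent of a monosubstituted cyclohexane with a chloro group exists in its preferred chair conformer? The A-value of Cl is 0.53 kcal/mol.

66.1%

One chair has the chloro group axial (E = 0.53 kcal/mol) and the other has it equatorial (E = 0).
ΔG = 0.53 kcal/mol between the two chairs.
K = exp(ΔG/RT) with R = 1.987×10⁻³ kcal mol⁻¹ K⁻¹ and T = 400 K gives K ≈ 1.95.
Fraction in the lower-energy chair = K/(K+1) = 66.1%.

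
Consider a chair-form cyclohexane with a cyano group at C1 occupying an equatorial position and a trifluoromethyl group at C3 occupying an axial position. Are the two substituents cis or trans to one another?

trans

C1 and C3 have the same parity, so their axial bonds point in the same direction.
With same-parity carbons, two substituents on the same face are both axial or both equatorial; opposite faces give one of each.
Here the groups are equatorial/axial → opposite face → trans.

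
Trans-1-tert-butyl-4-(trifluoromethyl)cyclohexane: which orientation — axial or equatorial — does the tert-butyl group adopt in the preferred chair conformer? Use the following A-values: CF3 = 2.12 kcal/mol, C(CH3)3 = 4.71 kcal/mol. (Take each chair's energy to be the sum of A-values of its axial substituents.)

C1 and C4 have opposite parity, so for the trans isomer the two substituents are e,e in one chair and a,a in the other.
Chair I (trifluoromethyl axial, tert-butyl axial): E = 6.83 kcal/mol.
Chair II (trifluoromethyl equatorial, tert-butyl equatorial): E = 0.00 kcal/mol.
Chair II is the more stable (lower-energy) conformer, and in that chair the tert-butyl group is equatorial.

equatorial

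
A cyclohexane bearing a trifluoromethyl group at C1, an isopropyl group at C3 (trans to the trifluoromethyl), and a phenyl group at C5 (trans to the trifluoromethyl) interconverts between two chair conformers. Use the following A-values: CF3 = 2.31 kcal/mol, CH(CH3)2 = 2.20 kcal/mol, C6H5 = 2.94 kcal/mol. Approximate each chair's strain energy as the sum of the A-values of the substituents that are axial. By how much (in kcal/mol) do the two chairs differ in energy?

2.83 kcal/mol

Chair I (trifluoromethyl axial, isopropyl equatorial, phenyl equatorial): E = 2.31 kcal/mol.
Chair II (trifluoromethyl equatorial, isopropyl axial, phenyl axial): E = 5.14 kcal/mol.
ΔE = 5.14 − 2.31 = 2.83 kcal/mol; chair I is more stable.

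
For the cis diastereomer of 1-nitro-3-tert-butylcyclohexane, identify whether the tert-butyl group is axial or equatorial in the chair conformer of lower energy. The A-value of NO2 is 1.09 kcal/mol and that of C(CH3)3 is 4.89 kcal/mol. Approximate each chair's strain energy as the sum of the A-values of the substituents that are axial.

C1 and C3 have the same parity, so for the cis isomer the two substituents are e,e in one chair and a,a in the other.
Chair I (nitro axial, tert-butyl axial): E = 5.98 kcal/mol.
Chair II (nitro equatorial, tert-butyl equatorial): E = 0.00 kcal/mol.
Chair II is the more stable (lower-energy) conformer, and in that chair the tert-butyl group is equatorial.

equatorial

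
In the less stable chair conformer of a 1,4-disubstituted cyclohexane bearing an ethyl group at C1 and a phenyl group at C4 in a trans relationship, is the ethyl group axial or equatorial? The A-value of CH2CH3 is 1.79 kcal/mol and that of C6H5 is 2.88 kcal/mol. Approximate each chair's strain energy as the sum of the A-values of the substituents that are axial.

axial

C1 and C4 have opposite parity, so for the trans isomer the two substituents are e,e in one chair and a,a in the other.
Chair I (ethyl axial, phenyl axial): E = 4.67 kcal/mol.
Chair II (ethyl equatorial, phenyl equatorial): E = 0.00 kcal/mol.
Chair I is the less stable (higher-energy) conformer, and in that chair the ethyl group is axial.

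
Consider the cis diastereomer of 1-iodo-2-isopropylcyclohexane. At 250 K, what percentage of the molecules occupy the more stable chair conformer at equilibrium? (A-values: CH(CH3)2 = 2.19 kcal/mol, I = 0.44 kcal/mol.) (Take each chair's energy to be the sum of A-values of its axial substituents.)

C1 and C2 have opposite parity, so for the cis isomer the two substituents are one axial and one equatorial in each chair.
Chair I (isopropyl axial, iodo equatorial): E = 2.19 kcal/mol; chair II (isopropyl equatorial, iodo axial): E = 0.44 kcal/mol.
ΔG = 1.75 kcal/mol between the two chairs.
K = exp(ΔG/RT) with R = 1.987×10⁻³ kcal mol⁻¹ K⁻¹ and T = 250 K gives K ≈ 33.9.
Fraction in the lower-energy chair = K/(K+1) = 97.1%.

97.1%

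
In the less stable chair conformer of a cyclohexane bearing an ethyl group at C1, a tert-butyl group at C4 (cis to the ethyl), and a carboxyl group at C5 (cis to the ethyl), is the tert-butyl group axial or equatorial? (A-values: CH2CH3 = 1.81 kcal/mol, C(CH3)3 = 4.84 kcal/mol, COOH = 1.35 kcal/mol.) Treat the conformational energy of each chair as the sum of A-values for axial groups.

axial

Chair I (ethyl axial, tert-butyl equatorial, carboxyl axial): E = 3.16 kcal/mol.
Chair II (ethyl equatorial, tert-butyl axial, carboxyl equatorial): E = 4.84 kcal/mol.
Chair II is the less stable (higher-energy) conformer, and in that chair the tert-butyl group is axial.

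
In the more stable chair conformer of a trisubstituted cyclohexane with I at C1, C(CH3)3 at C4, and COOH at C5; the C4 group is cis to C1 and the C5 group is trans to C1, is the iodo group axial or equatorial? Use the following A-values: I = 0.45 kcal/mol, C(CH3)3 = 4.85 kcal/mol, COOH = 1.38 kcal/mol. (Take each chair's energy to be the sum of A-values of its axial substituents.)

axial

Chair I (iodo axial, tert-butyl equatorial, carboxyl equatorial): E = 0.45 kcal/mol.
Chair II (iodo equatorial, tert-butyl axial, carboxyl axial): E = 6.23 kcal/mol.
Chair I is the more stable (lower-energy) conformer, and in that chair the iodo group is axial.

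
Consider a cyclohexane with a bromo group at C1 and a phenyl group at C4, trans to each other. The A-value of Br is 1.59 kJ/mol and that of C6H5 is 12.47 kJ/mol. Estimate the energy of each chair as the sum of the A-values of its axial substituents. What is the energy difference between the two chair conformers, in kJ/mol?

14.06 kJ/mol

C1 and C4 have opposite parity, so for the trans isomer the two substituents are e,e in one chair and a,a in the other.
Chair I (bromo axial, phenyl axial): E = 14.06 kJ/mol.
Chair II (bromo equatorial, phenyl equatorial): E = 0.00 kJ/mol.
ΔE = 14.06 − 0.00 = 14.06 kJ/mol; chair II is more stable.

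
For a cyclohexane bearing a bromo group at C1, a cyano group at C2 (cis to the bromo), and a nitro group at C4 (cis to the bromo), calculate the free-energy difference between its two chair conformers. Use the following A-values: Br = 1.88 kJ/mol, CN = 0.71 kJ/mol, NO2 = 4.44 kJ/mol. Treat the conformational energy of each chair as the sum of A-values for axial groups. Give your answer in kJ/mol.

Chair I (bromo axial, cyano equatorial, nitro equatorial): E = 1.88 kJ/mol.
Chair II (bromo equatorial, cyano axial, nitro axial): E = 5.15 kJ/mol.
ΔE = 5.15 − 1.88 = 3.27 kJ/mol; chair I is more stable.

3.27 kJ/mol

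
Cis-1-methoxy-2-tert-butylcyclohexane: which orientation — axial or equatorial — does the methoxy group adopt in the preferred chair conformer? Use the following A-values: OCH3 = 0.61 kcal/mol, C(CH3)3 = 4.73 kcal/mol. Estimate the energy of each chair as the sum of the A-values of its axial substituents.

C1 and C2 have opposite parity, so for the cis isomer the two substituents are one axial and one equatorial in each chair.
Chair I (methoxy axial, tert-butyl equatorial): E = 0.61 kcal/mol.
Chair II (methoxy equatorial, tert-butyl axial): E = 4.73 kcal/mol.
Chair I is the more stable (lower-energy) conformer, and in that chair the methoxy group is axial.

axial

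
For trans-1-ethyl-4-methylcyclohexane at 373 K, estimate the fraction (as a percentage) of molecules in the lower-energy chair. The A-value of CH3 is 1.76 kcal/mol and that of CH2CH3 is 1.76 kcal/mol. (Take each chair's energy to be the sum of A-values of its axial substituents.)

C1 and C4 have opposite parity, so for the trans isomer the two substituents are e,e in one chair and a,a in the other.
Chair I (methyl axial, ethyl axial): E = 3.52 kcal/mol; chair II (methyl equatorial, ethyl equatorial): E = 0.00 kcal/mol.
ΔG = 3.52 kcal/mol between the two chairs.
K = exp(ΔG/RT) with R = 1.987×10⁻³ kcal mol⁻¹ K⁻¹ and T = 373 K gives K ≈ 116.
Fraction in the lower-energy chair = K/(K+1) = 99.1%.

99.1%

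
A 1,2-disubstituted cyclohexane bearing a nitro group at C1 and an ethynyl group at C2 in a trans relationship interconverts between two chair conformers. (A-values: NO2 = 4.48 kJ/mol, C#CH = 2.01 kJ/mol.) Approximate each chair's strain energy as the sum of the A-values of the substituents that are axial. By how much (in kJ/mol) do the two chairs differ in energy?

6.49 kJ/mol

C1 and C2 have opposite parity, so for the trans isomer the two substituents are e,e in one chair and a,a in the other.
Chair I (nitro axial, ethynyl axial): E = 6.49 kJ/mol.
Chair II (nitro equatorial, ethynyl equatorial): E = 0.00 kJ/mol.
ΔE = 6.49 − 0.00 = 6.49 kJ/mol; chair II is more stable.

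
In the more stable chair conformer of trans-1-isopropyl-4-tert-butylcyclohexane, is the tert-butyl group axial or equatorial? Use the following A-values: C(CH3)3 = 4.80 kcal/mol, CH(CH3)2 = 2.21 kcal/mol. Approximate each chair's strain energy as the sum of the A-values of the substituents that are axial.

equatorial

C1 and C4 have opposite parity, so for the trans isomer the two substituents are e,e in one chair and a,a in the other.
Chair I (tert-butyl axial, isopropyl axial): E = 7.01 kcal/mol.
Chair II (tert-butyl equatorial, isopropyl equatorial): E = 0.00 kcal/mol.
Chair II is the more stable (lower-energy) conformer, and in that chair the tert-butyl group is equatorial.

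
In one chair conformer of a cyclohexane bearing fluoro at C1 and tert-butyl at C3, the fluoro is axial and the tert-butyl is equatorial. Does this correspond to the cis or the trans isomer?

trans

C1 and C3 have the same parity, so their axial bonds point in the same direction.
With same-parity carbons, two substituents on the same face are both axial or both equatorial; opposite faces give one of each.
Here the groups are axial/equatorial → opposite face → trans.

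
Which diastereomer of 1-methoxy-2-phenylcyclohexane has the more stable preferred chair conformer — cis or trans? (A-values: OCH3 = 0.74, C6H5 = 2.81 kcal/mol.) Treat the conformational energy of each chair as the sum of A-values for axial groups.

trans

At 1,2 positions (parity opposite): cis → (a,e or e,a); trans → (e,e or a,a).
Best chair for cis: E = 0.74 kcal/mol; best chair for trans: E = 0.00 kcal/mol.
The trans isomer is lower by 0.74 kcal/mol.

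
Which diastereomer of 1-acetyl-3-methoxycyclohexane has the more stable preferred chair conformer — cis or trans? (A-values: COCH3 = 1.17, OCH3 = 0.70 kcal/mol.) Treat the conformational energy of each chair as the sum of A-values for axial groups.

cis

At 1,3 positions (parity same): cis → (e,e or a,a); trans → (a,e or e,a).
Best chair for cis: E = 0.00 kcal/mol; best chair for trans: E = 0.70 kcal/mol.
The cis isomer is lower by 0.70 kcal/mol.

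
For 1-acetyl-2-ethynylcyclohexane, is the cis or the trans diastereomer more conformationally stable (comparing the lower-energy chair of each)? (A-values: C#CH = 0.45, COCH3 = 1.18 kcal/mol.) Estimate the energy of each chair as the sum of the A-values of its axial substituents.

At 1,2 positions (parity opposite): cis → (a,e or e,a); trans → (e,e or a,a).
Best chair for cis: E = 0.45 kcal/mol; best chair for trans: E = 0.00 kcal/mol.
The trans isomer is lower by 0.45 kcal/mol.

trans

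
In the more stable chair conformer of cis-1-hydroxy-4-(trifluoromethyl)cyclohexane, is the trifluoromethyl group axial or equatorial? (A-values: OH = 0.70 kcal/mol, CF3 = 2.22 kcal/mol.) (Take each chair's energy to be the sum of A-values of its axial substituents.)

equatorial

C1 and C4 have opposite parity, so for the cis isomer the two substituents are one axial and one equatorial in each chair.
Chair I (hydroxyl axial, trifluoromethyl equatorial): E = 0.70 kcal/mol.
Chair II (hydroxyl equatorial, trifluoromethyl axial): E = 2.22 kcal/mol.
Chair I is the more stable (lower-energy) conformer, and in that chair the trifluoromethyl group is equatorial.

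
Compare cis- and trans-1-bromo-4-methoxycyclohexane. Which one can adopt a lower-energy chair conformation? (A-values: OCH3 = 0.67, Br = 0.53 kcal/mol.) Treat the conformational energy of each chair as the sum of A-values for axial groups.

At 1,4 positions (parity opposite): cis → (a,e or e,a); trans → (e,e or a,a).
Best chair for cis: E = 0.53 kcal/mol; best chair for trans: E = 0.00 kcal/mol.
The trans isomer is lower by 0.53 kcal/mol.

trans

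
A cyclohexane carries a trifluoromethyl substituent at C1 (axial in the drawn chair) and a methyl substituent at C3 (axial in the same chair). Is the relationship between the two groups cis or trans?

C1 and C3 have the same parity, so their axial bonds point in the same direction.
With same-parity carbons, two substituents on the same face are both axial or both equatorial; opposite faces give one of each.
Here the groups are axial/axial → same face → cis.

cis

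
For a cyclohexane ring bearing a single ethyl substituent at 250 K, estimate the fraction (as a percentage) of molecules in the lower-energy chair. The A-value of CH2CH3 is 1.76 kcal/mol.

97.2%

One chair has the ethyl group axial (E = 1.76 kcal/mol) and the other has it equatorial (E = 0).
ΔG = 1.76 kcal/mol between the two chairs.
K = exp(ΔG/RT) with R = 1.987×10⁻³ kcal mol⁻¹ K⁻¹ and T = 250 K gives K ≈ 34.6.
Fraction in the lower-energy chair = K/(K+1) = 97.2%.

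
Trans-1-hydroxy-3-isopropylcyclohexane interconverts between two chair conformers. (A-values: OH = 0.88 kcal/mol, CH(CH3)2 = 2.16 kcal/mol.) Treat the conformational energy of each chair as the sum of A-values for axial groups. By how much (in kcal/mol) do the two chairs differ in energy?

1.28 kcal/mol

C1 and C3 have the same parity, so for the trans isomer the two substituents are one axial and one equatorial in each chair.
Chair I (hydroxyl axial, isopropyl equatorial): E = 0.88 kcal/mol.
Chair II (hydroxyl equatorial, isopropyl axial): E = 2.16 kcal/mol.
ΔE = 2.16 − 0.88 = 1.28 kcal/mol; chair I is more stable.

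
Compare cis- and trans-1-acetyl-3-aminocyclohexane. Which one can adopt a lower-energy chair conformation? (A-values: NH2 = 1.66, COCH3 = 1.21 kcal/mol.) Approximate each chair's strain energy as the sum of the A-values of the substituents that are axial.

At 1,3 positions (parity same): cis → (e,e or a,a); trans → (a,e or e,a).
Best chair for cis: E = 0.00 kcal/mol; best chair for trans: E = 1.21 kcal/mol.
The cis isomer is lower by 1.21 kcal/mol.

cis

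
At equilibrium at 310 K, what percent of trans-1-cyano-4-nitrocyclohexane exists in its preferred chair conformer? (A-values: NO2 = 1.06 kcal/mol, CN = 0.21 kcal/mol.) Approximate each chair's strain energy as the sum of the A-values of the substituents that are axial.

88.7%

C1 and C4 have opposite parity, so for the trans isomer the two substituents are e,e in one chair and a,a in the other.
Chair I (nitro axial, cyano axial): E = 1.27 kcal/mol; chair II (nitro equatorial, cyano equatorial): E = 0.00 kcal/mol.
ΔG = 1.27 kcal/mol between the two chairs.
K = exp(ΔG/RT) with R = 1.987×10⁻³ kcal mol⁻¹ K⁻¹ and T = 310 K gives K ≈ 7.86.
Fraction in the lower-energy chair = K/(K+1) = 88.7%.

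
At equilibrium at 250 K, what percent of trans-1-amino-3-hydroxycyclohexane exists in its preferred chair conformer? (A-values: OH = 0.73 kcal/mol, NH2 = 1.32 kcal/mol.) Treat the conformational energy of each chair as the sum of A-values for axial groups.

76.6%

C1 and C3 have the same parity, so for the trans isomer the two substituents are one axial and one equatorial in each chair.
Chair I (hydroxyl axial, amino equatorial): E = 0.73 kcal/mol; chair II (hydroxyl equatorial, amino axial): E = 1.32 kcal/mol.
ΔG = 0.59 kcal/mol between the two chairs.
K = exp(ΔG/RT) with R = 1.987×10⁻³ kcal mol⁻¹ K⁻¹ and T = 250 K gives K ≈ 3.28.
Fraction in the lower-energy chair = K/(K+1) = 76.6%.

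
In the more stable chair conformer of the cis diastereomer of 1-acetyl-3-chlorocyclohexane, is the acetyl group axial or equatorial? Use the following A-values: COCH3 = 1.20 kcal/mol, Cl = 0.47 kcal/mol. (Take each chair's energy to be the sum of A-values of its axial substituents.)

C1 and C3 have the same parity, so for the cis isomer the two substituents are e,e in one chair and a,a in the other.
Chair I (acetyl axial, chloro axial): E = 1.67 kcal/mol.
Chair II (acetyl equatorial, chloro equatorial): E = 0.00 kcal/mol.
Chair II is the more stable (lower-energy) conformer, and in that chair the acetyl group is equatorial.

equatorial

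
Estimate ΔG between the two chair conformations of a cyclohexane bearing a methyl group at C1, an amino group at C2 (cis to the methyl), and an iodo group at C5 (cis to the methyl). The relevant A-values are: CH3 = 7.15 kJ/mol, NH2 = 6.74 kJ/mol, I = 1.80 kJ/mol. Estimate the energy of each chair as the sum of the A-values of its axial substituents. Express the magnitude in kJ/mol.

Chair I (methyl axial, amino equatorial, iodo axial): E = 8.95 kJ/mol.
Chair II (methyl equatorial, amino axial, iodo equatorial): E = 6.74 kJ/mol.
ΔE = 8.95 − 6.74 = 2.21 kJ/mol; chair II is more stable.

2.21 kJ/mol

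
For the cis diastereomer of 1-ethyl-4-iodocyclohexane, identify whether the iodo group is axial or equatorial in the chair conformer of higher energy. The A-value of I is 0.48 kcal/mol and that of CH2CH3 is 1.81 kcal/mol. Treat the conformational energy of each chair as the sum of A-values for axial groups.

equatorial

C1 and C4 have opposite parity, so for the cis isomer the two substituents are one axial and one equatorial in each chair.
Chair I (iodo axial, ethyl equatorial): E = 0.48 kcal/mol.
Chair II (iodo equatorial, ethyl axial): E = 1.81 kcal/mol.
Chair II is the less stable (higher-energy) conformer, and in that chair the iodo group is equatorial.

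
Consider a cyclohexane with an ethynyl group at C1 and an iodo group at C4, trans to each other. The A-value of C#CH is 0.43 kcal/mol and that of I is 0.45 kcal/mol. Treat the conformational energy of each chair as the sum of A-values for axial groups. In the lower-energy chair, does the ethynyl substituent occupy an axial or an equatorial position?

equatorial

C1 and C4 have opposite parity, so for the trans isomer the two substituents are e,e in one chair and a,a in the other.
Chair I (ethynyl axial, iodo axial): E = 0.88 kcal/mol.
Chair II (ethynyl equatorial, iodo equatorial): E = 0.00 kcal/mol.
Chair II is the more stable (lower-energy) conformer, and in that chair the ethynyl group is equatorial.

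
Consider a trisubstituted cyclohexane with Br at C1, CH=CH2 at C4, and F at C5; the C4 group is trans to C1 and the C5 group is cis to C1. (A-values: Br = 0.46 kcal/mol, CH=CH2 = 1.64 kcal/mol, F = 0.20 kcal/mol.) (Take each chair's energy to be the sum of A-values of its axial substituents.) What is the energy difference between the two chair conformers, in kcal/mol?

Chair I (bromo axial, vinyl axial, fluoro axial): E = 2.30 kcal/mol.
Chair II (bromo equatorial, vinyl equatorial, fluoro equatorial): E = 0.00 kcal/mol.
ΔE = 2.30 − 0.00 = 2.30 kcal/mol; chair II is more stable.

2.30 kcal/mol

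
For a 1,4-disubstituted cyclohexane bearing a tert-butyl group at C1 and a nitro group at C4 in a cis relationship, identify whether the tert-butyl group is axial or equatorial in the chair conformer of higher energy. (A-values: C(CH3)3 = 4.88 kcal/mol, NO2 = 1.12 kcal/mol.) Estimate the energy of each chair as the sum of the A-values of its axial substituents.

axial

C1 and C4 have opposite parity, so for the cis isomer the two substituents are one axial and one equatorial in each chair.
Chair I (tert-butyl axial, nitro equatorial): E = 4.88 kcal/mol.
Chair II (tert-butyl equatorial, nitro axial): E = 1.12 kcal/mol.
Chair I is the less stable (higher-energy) conformer, and in that chair the tert-butyl group is axial.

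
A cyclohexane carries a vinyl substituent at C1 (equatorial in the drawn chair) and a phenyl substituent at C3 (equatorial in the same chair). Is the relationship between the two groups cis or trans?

C1 and C3 have the same parity, so their axial bonds point in the same direction.
With same-parity carbons, two substituents on the same face are both axial or both equatorial; opposite faces give one of each.
Here the groups are equatorial/equatorial → same face → cis.

cis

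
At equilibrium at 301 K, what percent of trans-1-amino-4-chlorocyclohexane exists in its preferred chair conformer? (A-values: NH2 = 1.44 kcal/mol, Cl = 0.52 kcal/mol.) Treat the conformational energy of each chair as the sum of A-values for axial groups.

C1 and C4 have opposite parity, so for the trans isomer the two substituents are e,e in one chair and a,a in the other.
Chair I (amino axial, chloro axial): E = 1.96 kcal/mol; chair II (amino equatorial, chloro equatorial): E = 0.00 kcal/mol.
ΔG = 1.96 kcal/mol between the two chairs.
K = exp(ΔG/RT) with R = 1.987×10⁻³ kcal mol⁻¹ K⁻¹ and T = 301 K gives K ≈ 26.5.
Fraction in the lower-energy chair = K/(K+1) = 96.4%.

96.4%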